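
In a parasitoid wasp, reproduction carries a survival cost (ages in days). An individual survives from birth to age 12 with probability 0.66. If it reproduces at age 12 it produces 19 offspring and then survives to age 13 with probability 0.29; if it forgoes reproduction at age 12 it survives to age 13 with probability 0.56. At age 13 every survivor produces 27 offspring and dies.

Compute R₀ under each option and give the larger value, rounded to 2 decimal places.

breed at age 12: R₀ = 0.66 × (19 + 0.29 × 27) = 0.66 × 26.8300 = 17.7078
delay to age 13: R₀ = 0.66 × (0.56 × 27) = 0.66 × 15.1200 = 9.9792
Higher: breed at age 12 (17.7078).

17.71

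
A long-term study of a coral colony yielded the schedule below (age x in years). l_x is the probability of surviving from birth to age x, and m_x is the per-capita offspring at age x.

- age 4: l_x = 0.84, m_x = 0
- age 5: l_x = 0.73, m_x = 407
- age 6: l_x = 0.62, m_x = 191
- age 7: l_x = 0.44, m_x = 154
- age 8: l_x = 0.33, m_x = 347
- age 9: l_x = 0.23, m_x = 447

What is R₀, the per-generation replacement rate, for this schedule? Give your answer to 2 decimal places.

700.61

R₀ = Σ l_x m_x:
  age 4: 0.84 × 0 = 0.0000
  age 5: 0.73 × 407 = 297.1100
  age 6: 0.62 × 191 = 118.4200
  age 7: 0.44 × 154 = 67.7600
  age 8: 0.33 × 347 = 114.5100
  age 9: 0.23 × 447 = 102.8100
R₀ = 0.0000 + 297.1100 + 118.4200 + 67.7600 + 114.5100 + 102.8100 = 700.6100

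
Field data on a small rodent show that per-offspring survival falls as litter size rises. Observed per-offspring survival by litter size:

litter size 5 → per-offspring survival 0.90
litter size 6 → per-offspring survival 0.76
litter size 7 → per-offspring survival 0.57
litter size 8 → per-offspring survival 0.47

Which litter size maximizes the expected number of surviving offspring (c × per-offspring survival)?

Expected surviving offspring = c × s(c):
  c=5: 5 × 0.90 = 4.500
  c=6: 6 × 0.76 = 4.560
  c=7: 7 × 0.57 = 3.990
  c=8: 8 × 0.47 = 3.760
Maximum at c = 6 (4.560 surviving offspring).

6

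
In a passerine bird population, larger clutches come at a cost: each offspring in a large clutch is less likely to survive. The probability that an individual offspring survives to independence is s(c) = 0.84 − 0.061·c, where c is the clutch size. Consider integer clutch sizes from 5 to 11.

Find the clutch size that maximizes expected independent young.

7

Expected independent young = c × s(c):
  c=5: 5 × 0.535 = 2.675
  c=6: 6 × 0.474 = 2.844
  c=7: 7 × 0.413 = 2.891
  c=8: 8 × 0.352 = 2.816
  c=9: 9 × 0.291 = 2.619
  c=10: 10 × 0.230 = 2.300
  c=11: 11 × 0.169 = 1.859
Maximum at c = 7 (2.891 independent young).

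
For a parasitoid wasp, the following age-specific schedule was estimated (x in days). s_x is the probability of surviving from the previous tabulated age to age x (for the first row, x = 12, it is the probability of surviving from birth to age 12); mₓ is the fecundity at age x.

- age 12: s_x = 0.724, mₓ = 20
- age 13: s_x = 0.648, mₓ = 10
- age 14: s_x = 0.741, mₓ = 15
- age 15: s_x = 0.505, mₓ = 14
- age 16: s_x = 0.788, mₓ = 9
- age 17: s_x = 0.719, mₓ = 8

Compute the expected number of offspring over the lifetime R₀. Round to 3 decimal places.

Survivorship from birth: l_x = s_12·s_13·…·s_x.
  l_12 = 0.72400
  l_13 = 0.46915
  l_14 = 0.34764
  l_15 = 0.17556
  l_16 = 0.13834
  l_17 = 0.09947
R₀ = Σ l_x mₓ:
  age 12: 0.72400 × 20 = 14.4800
  age 13: 0.46915 × 10 = 4.6915
  age 14: 0.34764 × 15 = 5.2146
  age 15: 0.17556 × 14 = 2.4578
  age 16: 0.13834 × 9 = 1.2451
  age 17: 0.09947 × 8 = 0.7958
R₀ = 14.4800 + 4.6915 + 5.2146 + 2.4578 + 1.2451 + 0.7958 = 28.8848

28.885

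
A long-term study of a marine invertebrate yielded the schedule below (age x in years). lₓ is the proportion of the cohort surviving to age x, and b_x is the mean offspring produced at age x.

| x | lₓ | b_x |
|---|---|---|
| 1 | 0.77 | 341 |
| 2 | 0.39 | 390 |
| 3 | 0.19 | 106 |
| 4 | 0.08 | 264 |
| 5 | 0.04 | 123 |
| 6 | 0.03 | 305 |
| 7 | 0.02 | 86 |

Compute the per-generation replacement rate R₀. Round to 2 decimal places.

471.72

R₀ = Σ lₓ b_x:
  age 1: 0.77 × 341 = 262.5700
  age 2: 0.39 × 390 = 152.1000
  age 3: 0.19 × 106 = 20.1400
  age 4: 0.08 × 264 = 21.1200
  age 5: 0.04 × 123 = 4.9200
  age 6: 0.03 × 305 = 9.1500
  age 7: 0.02 × 86 = 1.7200
R₀ = 262.5700 + 152.1000 + 20.1400 + 21.1200 + 4.9200 + 9.1500 + 1.7200 = 471.7200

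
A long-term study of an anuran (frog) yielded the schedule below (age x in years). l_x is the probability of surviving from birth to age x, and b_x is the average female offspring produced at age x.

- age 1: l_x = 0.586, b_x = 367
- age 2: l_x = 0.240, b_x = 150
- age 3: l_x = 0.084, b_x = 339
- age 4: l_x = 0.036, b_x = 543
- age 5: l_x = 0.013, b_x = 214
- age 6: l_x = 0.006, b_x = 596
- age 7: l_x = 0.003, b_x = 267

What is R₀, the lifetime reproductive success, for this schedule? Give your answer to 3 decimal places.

R₀ = Σ l_x b_x:
  age 1: 0.586 × 367 = 215.0620
  age 2: 0.240 × 150 = 36.0000
  age 3: 0.084 × 339 = 28.4760
  age 4: 0.036 × 543 = 19.5480
  age 5: 0.013 × 214 = 2.7820
  age 6: 0.006 × 596 = 3.5760
  age 7: 0.003 × 267 = 0.8010
R₀ = 215.0620 + 36.0000 + 28.4760 + 19.5480 + 2.7820 + 3.5760 + 0.8010 = 306.2450

306.245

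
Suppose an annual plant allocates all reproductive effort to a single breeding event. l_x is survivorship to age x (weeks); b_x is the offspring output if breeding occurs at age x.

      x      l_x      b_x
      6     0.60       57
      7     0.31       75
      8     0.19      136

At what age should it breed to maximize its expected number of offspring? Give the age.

Expected offspring if breeding at age x = l_x × b_x:
  age 6: 0.60 × 57 = 34.200
  age 7: 0.31 × 75 = 23.250
  age 8: 0.19 × 136 = 25.840
Maximum at age 6 (34.200).

6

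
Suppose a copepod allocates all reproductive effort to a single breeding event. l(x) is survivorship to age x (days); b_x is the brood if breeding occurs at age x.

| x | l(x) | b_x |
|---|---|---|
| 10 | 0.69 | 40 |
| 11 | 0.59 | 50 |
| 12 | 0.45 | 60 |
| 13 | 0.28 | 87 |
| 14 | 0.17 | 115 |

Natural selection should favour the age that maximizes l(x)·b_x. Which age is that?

Expected offspring if breeding at age x = l(x) × b_x:
  age 10: 0.69 × 40 = 27.600
  age 11: 0.59 × 50 = 29.500
  age 12: 0.45 × 60 = 27.000
  age 13: 0.28 × 87 = 24.360
  age 14: 0.17 × 115 = 19.550
Maximum at age 11 (29.500).

11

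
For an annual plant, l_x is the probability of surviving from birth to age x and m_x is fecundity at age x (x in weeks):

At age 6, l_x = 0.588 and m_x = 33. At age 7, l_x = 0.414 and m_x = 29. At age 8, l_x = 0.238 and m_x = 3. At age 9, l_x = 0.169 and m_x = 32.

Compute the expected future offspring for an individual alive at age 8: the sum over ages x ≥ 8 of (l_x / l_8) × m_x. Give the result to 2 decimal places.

25.72

l_8 = 0.238. Conditional survival from age 8 to x is l_x / l_8.
  x=8: (0.238/0.238) × 3 = 3.0000
  x=9: (0.169/0.238) × 32 = 22.7227
Sum = 3.0000 + 22.7227 = 25.7227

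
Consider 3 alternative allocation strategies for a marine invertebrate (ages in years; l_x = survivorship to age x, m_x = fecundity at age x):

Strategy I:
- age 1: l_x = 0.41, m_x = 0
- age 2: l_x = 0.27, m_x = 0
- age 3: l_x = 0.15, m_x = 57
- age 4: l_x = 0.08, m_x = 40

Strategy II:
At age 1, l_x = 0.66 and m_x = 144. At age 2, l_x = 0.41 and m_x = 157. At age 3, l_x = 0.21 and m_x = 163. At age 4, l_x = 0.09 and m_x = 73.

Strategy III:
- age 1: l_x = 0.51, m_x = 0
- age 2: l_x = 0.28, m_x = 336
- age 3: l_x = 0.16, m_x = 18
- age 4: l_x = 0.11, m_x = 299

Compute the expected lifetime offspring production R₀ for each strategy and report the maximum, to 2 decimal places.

200.21

Strategy I: R₀ = 0.41×0 + 0.27×0 + 0.15×57 + 0.08×40 = 11.7500
Strategy II: R₀ = 0.66×144 + 0.41×157 + 0.21×163 + 0.09×73 = 200.2100
Strategy III: R₀ = 0.51×0 + 0.28×336 + 0.16×18 + 0.11×299 = 129.8500
Highest R₀: strategy II with 200.2100.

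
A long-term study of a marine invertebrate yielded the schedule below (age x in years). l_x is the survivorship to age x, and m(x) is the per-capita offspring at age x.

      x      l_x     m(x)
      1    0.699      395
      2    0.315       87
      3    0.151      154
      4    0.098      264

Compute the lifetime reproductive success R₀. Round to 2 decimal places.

352.64

R₀ = Σ l_x m(x):
  age 1: 0.699 × 395 = 276.1050
  age 2: 0.315 × 87 = 27.4050
  age 3: 0.151 × 154 = 23.2540
  age 4: 0.098 × 264 = 25.8720
R₀ = 276.1050 + 27.4050 + 23.2540 + 25.8720 = 352.6360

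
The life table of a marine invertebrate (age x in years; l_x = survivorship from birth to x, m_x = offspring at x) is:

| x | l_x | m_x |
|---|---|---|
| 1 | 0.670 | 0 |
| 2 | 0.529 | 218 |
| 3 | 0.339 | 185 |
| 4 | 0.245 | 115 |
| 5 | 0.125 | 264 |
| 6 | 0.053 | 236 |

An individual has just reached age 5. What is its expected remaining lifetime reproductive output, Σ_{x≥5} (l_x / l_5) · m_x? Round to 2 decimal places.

364.06

l_5 = 0.125. Conditional survival from age 5 to x is l_x / l_5.
  x=5: (0.125/0.125) × 264 = 264.0000
  x=6: (0.053/0.125) × 236 = 100.0640
Sum = 264.0000 + 100.0640 = 364.0640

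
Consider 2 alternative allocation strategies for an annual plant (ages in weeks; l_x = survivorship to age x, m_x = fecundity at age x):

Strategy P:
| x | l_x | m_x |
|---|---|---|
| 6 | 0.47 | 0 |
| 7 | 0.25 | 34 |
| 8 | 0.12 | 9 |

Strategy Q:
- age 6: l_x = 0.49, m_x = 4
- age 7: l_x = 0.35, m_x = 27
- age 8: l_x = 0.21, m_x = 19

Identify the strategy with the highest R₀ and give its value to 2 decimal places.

Strategy P: R₀ = 0.47×0 + 0.25×34 + 0.12×9 = 9.5800
Strategy Q: R₀ = 0.49×4 + 0.35×27 + 0.21×19 = 15.4000
Highest R₀: strategy Q with 15.4000.

15.40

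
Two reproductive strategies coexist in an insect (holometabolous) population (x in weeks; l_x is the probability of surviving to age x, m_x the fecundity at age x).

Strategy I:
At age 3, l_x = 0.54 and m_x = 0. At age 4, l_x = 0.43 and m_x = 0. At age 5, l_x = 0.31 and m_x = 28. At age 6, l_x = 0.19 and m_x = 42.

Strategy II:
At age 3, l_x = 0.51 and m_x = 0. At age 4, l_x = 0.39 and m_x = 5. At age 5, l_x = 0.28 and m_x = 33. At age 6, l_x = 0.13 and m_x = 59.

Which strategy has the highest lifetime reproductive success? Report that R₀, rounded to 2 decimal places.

Strategy I: R₀ = 0.54×0 + 0.43×0 + 0.31×28 + 0.19×42 = 16.6600
Strategy II: R₀ = 0.51×0 + 0.39×5 + 0.28×33 + 0.13×59 = 18.8600
Highest R₀: strategy II with 18.8600.

18.86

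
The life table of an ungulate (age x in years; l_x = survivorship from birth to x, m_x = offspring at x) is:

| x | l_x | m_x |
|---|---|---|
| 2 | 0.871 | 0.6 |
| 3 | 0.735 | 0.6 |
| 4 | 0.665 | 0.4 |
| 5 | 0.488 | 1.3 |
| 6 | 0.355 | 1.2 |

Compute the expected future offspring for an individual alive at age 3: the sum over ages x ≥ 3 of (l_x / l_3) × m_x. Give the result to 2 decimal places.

2.40

l_3 = 0.735. Conditional survival from age 3 to x is l_x / l_3.
  x=3: (0.735/0.735) × 0.6 = 0.6000
  x=4: (0.665/0.735) × 0.4 = 0.3619
  x=5: (0.488/0.735) × 1.3 = 0.8631
  x=6: (0.355/0.735) × 1.2 = 0.5796
Sum = 0.6000 + 0.3619 + 0.8631 + 0.5796 = 2.4046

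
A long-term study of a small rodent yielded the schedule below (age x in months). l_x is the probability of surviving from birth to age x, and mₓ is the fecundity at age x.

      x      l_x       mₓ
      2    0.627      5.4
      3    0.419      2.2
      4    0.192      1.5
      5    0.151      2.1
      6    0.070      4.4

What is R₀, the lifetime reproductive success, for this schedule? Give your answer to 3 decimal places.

R₀ = Σ l_x mₓ:
  age 2: 0.627 × 5.4 = 3.3858
  age 3: 0.419 × 2.2 = 0.9218
  age 4: 0.192 × 1.5 = 0.2880
  age 5: 0.151 × 2.1 = 0.3171
  age 6: 0.070 × 4.4 = 0.3080
R₀ = 3.3858 + 0.9218 + 0.2880 + 0.3171 + 0.3080 = 5.2207

5.221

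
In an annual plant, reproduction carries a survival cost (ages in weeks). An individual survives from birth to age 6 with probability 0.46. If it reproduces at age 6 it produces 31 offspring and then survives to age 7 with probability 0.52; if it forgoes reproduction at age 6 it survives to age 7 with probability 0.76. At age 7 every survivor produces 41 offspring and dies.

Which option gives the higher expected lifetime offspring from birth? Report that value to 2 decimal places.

24.07

breed at age 6: R₀ = 0.46 × (31 + 0.52 × 41) = 0.46 × 52.3200 = 24.0672
delay to age 7: R₀ = 0.46 × (0.76 × 41) = 0.46 × 31.1600 = 14.3336
Higher: breed at age 6 (24.0672).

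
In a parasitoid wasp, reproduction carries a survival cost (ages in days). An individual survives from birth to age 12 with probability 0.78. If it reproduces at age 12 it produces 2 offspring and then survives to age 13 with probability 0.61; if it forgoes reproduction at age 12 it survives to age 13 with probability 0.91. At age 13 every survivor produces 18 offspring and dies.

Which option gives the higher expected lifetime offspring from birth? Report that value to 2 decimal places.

12.78

breed at age 12: R₀ = 0.78 × (2 + 0.61 × 18) = 0.78 × 12.9800 = 10.1244
delay to age 13: R₀ = 0.78 × (0.91 × 18) = 0.78 × 16.3800 = 12.7764
Higher: delay to age 13 (12.7764).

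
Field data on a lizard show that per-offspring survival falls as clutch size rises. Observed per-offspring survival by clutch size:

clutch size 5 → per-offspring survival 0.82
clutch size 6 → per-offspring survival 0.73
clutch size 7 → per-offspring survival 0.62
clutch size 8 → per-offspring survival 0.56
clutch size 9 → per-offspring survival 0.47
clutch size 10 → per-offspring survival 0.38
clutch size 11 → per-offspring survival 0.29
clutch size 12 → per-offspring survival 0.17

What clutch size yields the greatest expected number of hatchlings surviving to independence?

8

Expected hatchlings surviving to independence = c × s(c):
  c=5: 5 × 0.82 = 4.100
  c=6: 6 × 0.73 = 4.380
  c=7: 7 × 0.62 = 4.340
  c=8: 8 × 0.56 = 4.480
  c=9: 9 × 0.47 = 4.230
  c=10: 10 × 0.38 = 3.800
  c=11: 11 × 0.29 = 3.190
  c=12: 12 × 0.17 = 2.040
Maximum at c = 8 (4.480 hatchlings surviving to independence).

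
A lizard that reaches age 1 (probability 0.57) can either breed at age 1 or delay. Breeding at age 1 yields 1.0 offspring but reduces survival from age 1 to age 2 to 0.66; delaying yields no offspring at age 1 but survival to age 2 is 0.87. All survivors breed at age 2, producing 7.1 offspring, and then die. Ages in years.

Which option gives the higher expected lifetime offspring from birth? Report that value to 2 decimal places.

3.52

breed at age 1: R₀ = 0.57 × (1.0 + 0.66 × 7.1) = 0.57 × 5.6860 = 3.2410
delay to age 2: R₀ = 0.57 × (0.87 × 7.1) = 0.57 × 6.1770 = 3.5209
Higher: delay to age 2 (3.5209).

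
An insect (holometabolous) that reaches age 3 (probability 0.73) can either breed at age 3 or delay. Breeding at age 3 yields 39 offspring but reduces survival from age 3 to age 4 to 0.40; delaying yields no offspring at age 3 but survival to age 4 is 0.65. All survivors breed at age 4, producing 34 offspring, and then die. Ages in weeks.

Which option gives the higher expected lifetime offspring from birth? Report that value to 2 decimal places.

breed at age 3: R₀ = 0.73 × (39 + 0.40 × 34) = 0.73 × 52.6000 = 38.3980
delay to age 4: R₀ = 0.73 × (0.65 × 34) = 0.73 × 22.1000 = 16.1330
Higher: breed at age 3 (38.3980).

38.40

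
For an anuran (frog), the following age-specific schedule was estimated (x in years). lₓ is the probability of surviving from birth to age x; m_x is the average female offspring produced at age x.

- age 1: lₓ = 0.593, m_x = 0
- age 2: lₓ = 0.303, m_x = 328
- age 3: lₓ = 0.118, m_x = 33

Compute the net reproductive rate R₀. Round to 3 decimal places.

R₀ = Σ lₓ m_x:
  age 1: 0.593 × 0 = 0.0000
  age 2: 0.303 × 328 = 99.3840
  age 3: 0.118 × 33 = 3.8940
R₀ = 0.0000 + 99.3840 + 3.8940 = 103.2780

103.278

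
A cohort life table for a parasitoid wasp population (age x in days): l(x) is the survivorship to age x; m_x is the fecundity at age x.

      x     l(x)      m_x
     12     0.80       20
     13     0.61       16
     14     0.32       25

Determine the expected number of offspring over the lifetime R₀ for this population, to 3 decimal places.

R₀ = Σ l(x) m_x:
  age 12: 0.80 × 20 = 16.0000
  age 13: 0.61 × 16 = 9.7600
  age 14: 0.32 × 25 = 8.0000
R₀ = 16.0000 + 9.7600 + 8.0000 = 33.7600

33.760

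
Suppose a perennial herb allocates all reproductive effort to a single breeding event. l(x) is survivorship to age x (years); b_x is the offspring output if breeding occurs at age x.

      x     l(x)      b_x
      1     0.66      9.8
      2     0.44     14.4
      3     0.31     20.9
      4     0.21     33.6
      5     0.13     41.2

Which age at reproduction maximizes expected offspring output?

Expected offspring if breeding at age x = l(x) × b_x:
  age 1: 0.66 × 9.8 = 6.468
  age 2: 0.44 × 14.4 = 6.336
  age 3: 0.31 × 20.9 = 6.479
  age 4: 0.21 × 33.6 = 7.056
  age 5: 0.13 × 41.2 = 5.356
Maximum at age 4 (7.056).

4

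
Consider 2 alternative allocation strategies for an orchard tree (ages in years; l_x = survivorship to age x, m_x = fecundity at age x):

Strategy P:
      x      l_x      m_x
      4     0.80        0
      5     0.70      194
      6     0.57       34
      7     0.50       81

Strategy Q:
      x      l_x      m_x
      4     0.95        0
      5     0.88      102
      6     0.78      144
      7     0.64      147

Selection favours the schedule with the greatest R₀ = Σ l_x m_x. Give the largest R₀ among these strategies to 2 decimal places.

296.16

Strategy P: R₀ = 0.80×0 + 0.70×194 + 0.57×34 + 0.50×81 = 195.6800
Strategy Q: R₀ = 0.95×0 + 0.88×102 + 0.78×144 + 0.64×147 = 296.1600
Highest R₀: strategy Q with 296.1600.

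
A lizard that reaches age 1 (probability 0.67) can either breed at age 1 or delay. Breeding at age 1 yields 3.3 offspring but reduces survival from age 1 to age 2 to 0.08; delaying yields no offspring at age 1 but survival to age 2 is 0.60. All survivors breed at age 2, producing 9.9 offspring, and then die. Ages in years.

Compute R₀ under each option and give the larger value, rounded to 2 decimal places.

breed at age 1: R₀ = 0.67 × (3.3 + 0.08 × 9.9) = 0.67 × 4.0920 = 2.7416
delay to age 2: R₀ = 0.67 × (0.60 × 9.9) = 0.67 × 5.9400 = 3.9798
Higher: delay to age 2 (3.9798).

3.98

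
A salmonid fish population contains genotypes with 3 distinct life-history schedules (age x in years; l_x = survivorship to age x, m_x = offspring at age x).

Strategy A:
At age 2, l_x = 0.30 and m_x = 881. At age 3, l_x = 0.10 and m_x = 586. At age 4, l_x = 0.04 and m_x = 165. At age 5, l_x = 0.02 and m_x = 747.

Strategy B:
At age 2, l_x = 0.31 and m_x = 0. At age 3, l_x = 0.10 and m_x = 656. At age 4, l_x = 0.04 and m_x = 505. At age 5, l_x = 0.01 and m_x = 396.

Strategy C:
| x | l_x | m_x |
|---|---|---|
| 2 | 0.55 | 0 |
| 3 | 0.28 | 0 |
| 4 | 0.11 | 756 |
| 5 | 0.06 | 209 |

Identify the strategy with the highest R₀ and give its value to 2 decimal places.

Strategy A: R₀ = 0.30×881 + 0.10×586 + 0.04×165 + 0.02×747 = 344.4400
Strategy B: R₀ = 0.31×0 + 0.10×656 + 0.04×505 + 0.01×396 = 89.7600
Strategy C: R₀ = 0.55×0 + 0.28×0 + 0.11×756 + 0.06×209 = 95.7000
Highest R₀: strategy A with 344.4400.

344.44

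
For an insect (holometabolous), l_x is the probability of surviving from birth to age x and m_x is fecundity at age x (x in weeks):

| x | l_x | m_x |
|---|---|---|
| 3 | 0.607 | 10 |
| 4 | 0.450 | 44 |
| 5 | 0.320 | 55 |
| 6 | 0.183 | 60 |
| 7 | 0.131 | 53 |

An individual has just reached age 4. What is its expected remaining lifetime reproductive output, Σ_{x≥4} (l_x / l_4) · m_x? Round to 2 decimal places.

l_4 = 0.450. Conditional survival from age 4 to x is l_x / l_4.
  x=4: (0.450/0.450) × 44 = 44.0000
  x=5: (0.320/0.450) × 55 = 39.1111
  x=6: (0.183/0.450) × 60 = 24.4000
  x=7: (0.131/0.450) × 53 = 15.4289
Sum = 44.0000 + 39.1111 + 24.4000 + 15.4289 = 122.9400

122.94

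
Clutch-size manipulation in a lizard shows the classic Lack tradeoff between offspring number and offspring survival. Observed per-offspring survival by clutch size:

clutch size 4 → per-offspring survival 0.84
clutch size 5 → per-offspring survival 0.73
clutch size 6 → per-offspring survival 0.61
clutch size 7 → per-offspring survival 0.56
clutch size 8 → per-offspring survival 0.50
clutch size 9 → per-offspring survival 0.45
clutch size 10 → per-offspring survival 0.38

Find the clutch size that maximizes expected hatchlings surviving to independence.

Expected hatchlings surviving to independence = c × s(c):
  c=4: 4 × 0.84 = 3.360
  c=5: 5 × 0.73 = 3.650
  c=6: 6 × 0.61 = 3.660
  c=7: 7 × 0.56 = 3.920
  c=8: 8 × 0.50 = 4.000
  c=9: 9 × 0.45 = 4.050
  c=10: 10 × 0.38 = 3.800
Maximum at c = 9 (4.050 hatchlings surviving to independence).

9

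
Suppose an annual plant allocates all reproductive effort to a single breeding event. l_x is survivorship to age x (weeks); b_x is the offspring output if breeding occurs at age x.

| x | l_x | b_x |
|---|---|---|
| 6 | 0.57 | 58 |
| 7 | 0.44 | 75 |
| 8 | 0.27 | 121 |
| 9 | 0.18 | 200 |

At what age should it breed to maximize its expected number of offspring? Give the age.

9

Expected offspring if breeding at age x = l_x × b_x:
  age 6: 0.57 × 58 = 33.060
  age 7: 0.44 × 75 = 33.000
  age 8: 0.27 × 121 = 32.670
  age 9: 0.18 × 200 = 36.000
Maximum at age 9 (36.000).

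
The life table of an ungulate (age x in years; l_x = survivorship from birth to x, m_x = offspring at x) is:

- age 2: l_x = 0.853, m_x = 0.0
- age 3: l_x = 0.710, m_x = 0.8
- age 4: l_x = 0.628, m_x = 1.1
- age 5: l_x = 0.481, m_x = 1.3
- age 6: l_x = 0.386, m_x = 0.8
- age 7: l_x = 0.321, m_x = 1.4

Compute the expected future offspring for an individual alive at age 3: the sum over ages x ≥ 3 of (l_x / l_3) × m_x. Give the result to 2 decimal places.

l_3 = 0.710. Conditional survival from age 3 to x is l_x / l_3.
  x=3: (0.710/0.710) × 0.8 = 0.8000
  x=4: (0.628/0.710) × 1.1 = 0.9730
  x=5: (0.481/0.710) × 1.3 = 0.8807
  x=6: (0.386/0.710) × 0.8 = 0.4349
  x=7: (0.321/0.710) × 1.4 = 0.6330
Sum = 0.8000 + 0.9730 + 0.8807 + 0.4349 + 0.6330 = 3.7215

3.72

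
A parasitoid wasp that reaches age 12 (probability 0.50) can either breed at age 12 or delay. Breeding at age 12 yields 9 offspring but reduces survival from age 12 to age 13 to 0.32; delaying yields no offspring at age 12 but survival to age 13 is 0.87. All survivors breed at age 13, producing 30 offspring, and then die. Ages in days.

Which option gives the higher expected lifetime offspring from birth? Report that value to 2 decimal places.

13.05

breed at age 12: R₀ = 0.50 × (9 + 0.32 × 30) = 0.50 × 18.6000 = 9.3000
delay to age 13: R₀ = 0.50 × (0.87 × 30) = 0.50 × 26.1000 = 13.0500
Higher: delay to age 13 (13.0500).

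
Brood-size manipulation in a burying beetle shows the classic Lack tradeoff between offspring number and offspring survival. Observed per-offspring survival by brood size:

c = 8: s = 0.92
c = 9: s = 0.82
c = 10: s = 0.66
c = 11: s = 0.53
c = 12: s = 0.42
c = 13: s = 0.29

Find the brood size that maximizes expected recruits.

Expected recruits = c × s(c):
  c=8: 8 × 0.92 = 7.360
  c=9: 9 × 0.82 = 7.380
  c=10: 10 × 0.66 = 6.600
  c=11: 11 × 0.53 = 5.830
  c=12: 12 × 0.42 = 5.040
  c=13: 13 × 0.29 = 3.770
Maximum at c = 9 (7.380 recruits).

9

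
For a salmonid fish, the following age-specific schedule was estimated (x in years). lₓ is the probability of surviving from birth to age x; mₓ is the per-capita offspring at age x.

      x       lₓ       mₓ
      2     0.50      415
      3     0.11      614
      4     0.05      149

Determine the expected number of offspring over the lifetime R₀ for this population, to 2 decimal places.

R₀ = Σ lₓ mₓ:
  age 2: 0.50 × 415 = 207.5000
  age 3: 0.11 × 614 = 67.5400
  age 4: 0.05 × 149 = 7.4500
R₀ = 207.5000 + 67.5400 + 7.4500 = 282.4900

282.49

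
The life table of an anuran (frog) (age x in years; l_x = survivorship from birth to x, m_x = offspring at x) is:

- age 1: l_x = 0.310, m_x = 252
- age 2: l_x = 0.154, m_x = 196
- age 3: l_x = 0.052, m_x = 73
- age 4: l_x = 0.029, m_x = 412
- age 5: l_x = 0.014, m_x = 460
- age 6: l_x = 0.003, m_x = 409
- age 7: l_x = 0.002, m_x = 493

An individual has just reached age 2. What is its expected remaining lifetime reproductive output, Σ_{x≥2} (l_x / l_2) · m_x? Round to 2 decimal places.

354.42

l_2 = 0.154. Conditional survival from age 2 to x is l_x / l_2.
  x=2: (0.154/0.154) × 196 = 196.0000
  x=3: (0.052/0.154) × 73 = 24.6494
  x=4: (0.029/0.154) × 412 = 77.5844
  x=5: (0.014/0.154) × 460 = 41.8182
  x=6: (0.003/0.154) × 409 = 7.9675
  x=7: (0.002/0.154) × 493 = 6.4026
Sum = 196.0000 + 24.6494 + 77.5844 + 41.8182 + 7.9675 + 6.4026 = 354.4221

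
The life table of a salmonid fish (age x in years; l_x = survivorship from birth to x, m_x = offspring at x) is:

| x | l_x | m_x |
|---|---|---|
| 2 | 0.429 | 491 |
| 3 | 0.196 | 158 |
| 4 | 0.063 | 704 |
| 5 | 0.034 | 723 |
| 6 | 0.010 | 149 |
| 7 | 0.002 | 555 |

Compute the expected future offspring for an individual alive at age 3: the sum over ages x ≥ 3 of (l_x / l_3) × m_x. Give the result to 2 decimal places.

522.97

l_3 = 0.196. Conditional survival from age 3 to x is l_x / l_3.
  x=3: (0.196/0.196) × 158 = 158.0000
  x=4: (0.063/0.196) × 704 = 226.2857
  x=5: (0.034/0.196) × 723 = 125.4184
  x=6: (0.010/0.196) × 149 = 7.6020
  x=7: (0.002/0.196) × 555 = 5.6633
Sum = 158.0000 + 226.2857 + 125.4184 + 7.6020 + 5.6633 = 522.9694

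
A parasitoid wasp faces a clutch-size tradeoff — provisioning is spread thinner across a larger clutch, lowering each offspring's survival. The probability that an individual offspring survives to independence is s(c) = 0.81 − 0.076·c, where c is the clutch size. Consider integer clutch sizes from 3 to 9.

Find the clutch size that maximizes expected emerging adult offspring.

Expected emerging adult offspring = c × s(c):
  c=3: 3 × 0.582 = 1.746
  c=4: 4 × 0.506 = 2.024
  c=5: 5 × 0.430 = 2.150
  c=6: 6 × 0.354 = 2.124
  c=7: 7 × 0.278 = 1.946
  c=8: 8 × 0.202 = 1.616
  c=9: 9 × 0.126 = 1.134
Maximum at c = 5 (2.150 emerging adult offspring).

5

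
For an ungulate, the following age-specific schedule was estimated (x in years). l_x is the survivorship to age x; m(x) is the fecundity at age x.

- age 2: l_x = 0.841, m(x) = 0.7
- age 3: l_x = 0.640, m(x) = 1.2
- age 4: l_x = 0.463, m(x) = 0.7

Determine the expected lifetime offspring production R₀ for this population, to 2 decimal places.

1.68

R₀ = Σ l_x m(x):
  age 2: 0.841 × 0.7 = 0.5887
  age 3: 0.640 × 1.2 = 0.7680
  age 4: 0.463 × 0.7 = 0.3241
R₀ = 0.5887 + 0.7680 + 0.3241 = 1.6808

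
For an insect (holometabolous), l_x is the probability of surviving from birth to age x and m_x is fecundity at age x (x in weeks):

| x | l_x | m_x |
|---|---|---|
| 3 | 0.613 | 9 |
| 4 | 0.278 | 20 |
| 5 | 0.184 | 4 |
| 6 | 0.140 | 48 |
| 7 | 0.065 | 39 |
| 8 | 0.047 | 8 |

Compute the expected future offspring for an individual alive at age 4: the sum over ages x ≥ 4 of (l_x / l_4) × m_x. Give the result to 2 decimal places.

l_4 = 0.278. Conditional survival from age 4 to x is l_x / l_4.
  x=4: (0.278/0.278) × 20 = 20.0000
  x=5: (0.184/0.278) × 4 = 2.6475
  x=6: (0.140/0.278) × 48 = 24.1727
  x=7: (0.065/0.278) × 39 = 9.1187
  x=8: (0.047/0.278) × 8 = 1.3525
Sum = 20.0000 + 2.6475 + 24.1727 + 9.1187 + 1.3525 = 57.2914

57.29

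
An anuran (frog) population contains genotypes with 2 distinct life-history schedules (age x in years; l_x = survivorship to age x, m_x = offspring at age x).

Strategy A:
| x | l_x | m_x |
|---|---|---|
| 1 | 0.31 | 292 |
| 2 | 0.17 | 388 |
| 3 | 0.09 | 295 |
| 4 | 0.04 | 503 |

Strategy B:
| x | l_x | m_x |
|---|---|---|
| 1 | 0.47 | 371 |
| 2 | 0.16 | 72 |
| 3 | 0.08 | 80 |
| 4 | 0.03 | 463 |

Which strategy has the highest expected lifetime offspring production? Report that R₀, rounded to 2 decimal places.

Strategy A: R₀ = 0.31×292 + 0.17×388 + 0.09×295 + 0.04×503 = 203.1500
Strategy B: R₀ = 0.47×371 + 0.16×72 + 0.08×80 + 0.03×463 = 206.1800
Highest R₀: strategy B with 206.1800.

206.18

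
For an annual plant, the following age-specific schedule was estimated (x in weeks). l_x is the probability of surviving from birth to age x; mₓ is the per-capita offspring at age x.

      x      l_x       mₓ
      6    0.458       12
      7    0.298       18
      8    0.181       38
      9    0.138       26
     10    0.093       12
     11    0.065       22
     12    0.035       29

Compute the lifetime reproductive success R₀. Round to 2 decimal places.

R₀ = Σ l_x mₓ:
  age 6: 0.458 × 12 = 5.4960
  age 7: 0.298 × 18 = 5.3640
  age 8: 0.181 × 38 = 6.8780
  age 9: 0.138 × 26 = 3.5880
  age 10: 0.093 × 12 = 1.1160
  age 11: 0.065 × 22 = 1.4300
  age 12: 0.035 × 29 = 1.0150
R₀ = 5.4960 + 5.3640 + 6.8780 + 3.5880 + 1.1160 + 1.4300 + 1.0150 = 24.8870

24.89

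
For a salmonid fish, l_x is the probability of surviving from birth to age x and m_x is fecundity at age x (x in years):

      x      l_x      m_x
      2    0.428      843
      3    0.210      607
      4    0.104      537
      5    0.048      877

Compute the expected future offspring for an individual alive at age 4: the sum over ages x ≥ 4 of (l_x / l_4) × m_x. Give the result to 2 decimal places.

941.77

l_4 = 0.104. Conditional survival from age 4 to x is l_x / l_4.
  x=4: (0.104/0.104) × 537 = 537.0000
  x=5: (0.048/0.104) × 877 = 404.7692
Sum = 537.0000 + 404.7692 = 941.7692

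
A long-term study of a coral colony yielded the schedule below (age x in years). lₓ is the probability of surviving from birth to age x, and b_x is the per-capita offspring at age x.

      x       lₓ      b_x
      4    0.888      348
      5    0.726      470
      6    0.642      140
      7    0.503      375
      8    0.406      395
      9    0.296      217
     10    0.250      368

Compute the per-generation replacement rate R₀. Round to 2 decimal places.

1245.35

R₀ = Σ lₓ b_x:
  age 4: 0.888 × 348 = 309.0240
  age 5: 0.726 × 470 = 341.2200
  age 6: 0.642 × 140 = 89.8800
  age 7: 0.503 × 375 = 188.6250
  age 8: 0.406 × 395 = 160.3700
  age 9: 0.296 × 217 = 64.2320
  age 10: 0.250 × 368 = 92.0000
R₀ = 309.0240 + 341.2200 + 89.8800 + 188.6250 + 160.3700 + 64.2320 + 92.0000 = 1245.3510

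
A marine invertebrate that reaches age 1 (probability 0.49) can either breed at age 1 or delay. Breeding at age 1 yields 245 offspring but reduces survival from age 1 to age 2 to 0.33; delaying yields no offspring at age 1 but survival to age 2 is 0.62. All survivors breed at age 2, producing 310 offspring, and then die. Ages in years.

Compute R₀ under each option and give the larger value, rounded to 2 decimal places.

170.18

breed at age 1: R₀ = 0.49 × (245 + 0.33 × 310) = 0.49 × 347.3000 = 170.1770
delay to age 2: R₀ = 0.49 × (0.62 × 310) = 0.49 × 192.2000 = 94.1780
Higher: breed at age 1 (170.1770).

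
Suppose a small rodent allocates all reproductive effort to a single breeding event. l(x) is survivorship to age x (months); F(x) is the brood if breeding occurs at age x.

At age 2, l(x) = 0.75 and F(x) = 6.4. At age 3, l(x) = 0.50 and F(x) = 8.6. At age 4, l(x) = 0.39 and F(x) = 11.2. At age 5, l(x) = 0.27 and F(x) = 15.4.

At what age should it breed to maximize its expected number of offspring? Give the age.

Expected offspring if breeding at age x = l(x) × F(x):
  age 2: 0.75 × 6.4 = 4.800
  age 3: 0.50 × 8.6 = 4.300
  age 4: 0.39 × 11.2 = 4.368
  age 5: 0.27 × 15.4 = 4.158
Maximum at age 2 (4.800).

2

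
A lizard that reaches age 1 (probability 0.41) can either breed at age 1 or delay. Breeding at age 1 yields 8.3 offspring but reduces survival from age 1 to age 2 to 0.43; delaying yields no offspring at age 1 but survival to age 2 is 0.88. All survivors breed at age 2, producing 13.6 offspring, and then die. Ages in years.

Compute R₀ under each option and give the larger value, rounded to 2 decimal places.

breed at age 1: R₀ = 0.41 × (8.3 + 0.43 × 13.6) = 0.41 × 14.1480 = 5.8007
delay to age 2: R₀ = 0.41 × (0.88 × 13.6) = 0.41 × 11.9680 = 4.9069
Higher: breed at age 1 (5.8007).

5.80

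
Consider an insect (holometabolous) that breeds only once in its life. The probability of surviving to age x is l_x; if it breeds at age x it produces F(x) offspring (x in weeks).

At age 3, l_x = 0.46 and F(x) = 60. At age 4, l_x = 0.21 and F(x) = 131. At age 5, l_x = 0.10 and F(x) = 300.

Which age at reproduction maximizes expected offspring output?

5

Expected offspring if breeding at age x = l_x × F(x):
  age 3: 0.46 × 60 = 27.600
  age 4: 0.21 × 131 = 27.510
  age 5: 0.10 × 300 = 30.000
Maximum at age 5 (30.000).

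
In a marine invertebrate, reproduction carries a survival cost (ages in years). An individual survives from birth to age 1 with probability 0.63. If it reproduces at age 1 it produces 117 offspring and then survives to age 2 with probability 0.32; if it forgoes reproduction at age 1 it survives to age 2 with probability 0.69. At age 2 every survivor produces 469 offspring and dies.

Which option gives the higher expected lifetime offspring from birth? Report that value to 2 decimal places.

203.87

breed at age 1: R₀ = 0.63 × (117 + 0.32 × 469) = 0.63 × 267.0800 = 168.2604
delay to age 2: R₀ = 0.63 × (0.69 × 469) = 0.63 × 323.6100 = 203.8743
Higher: delay to age 2 (203.8743).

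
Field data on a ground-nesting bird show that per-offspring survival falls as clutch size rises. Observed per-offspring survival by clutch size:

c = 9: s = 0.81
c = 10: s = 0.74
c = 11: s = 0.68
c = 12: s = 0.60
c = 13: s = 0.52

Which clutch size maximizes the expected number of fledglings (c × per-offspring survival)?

11

Expected fledglings = c × s(c):
  c=9: 9 × 0.81 = 7.290
  c=10: 10 × 0.74 = 7.400
  c=11: 11 × 0.68 = 7.480
  c=12: 12 × 0.60 = 7.200
  c=13: 13 × 0.52 = 6.760
Maximum at c = 11 (7.480 fledglings).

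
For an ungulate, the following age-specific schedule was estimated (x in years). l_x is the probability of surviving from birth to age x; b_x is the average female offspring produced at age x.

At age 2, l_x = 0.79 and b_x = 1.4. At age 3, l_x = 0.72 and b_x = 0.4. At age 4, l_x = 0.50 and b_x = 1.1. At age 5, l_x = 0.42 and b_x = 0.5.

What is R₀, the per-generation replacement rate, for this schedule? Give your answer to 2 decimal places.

2.15

R₀ = Σ l_x b_x:
  age 2: 0.79 × 1.4 = 1.1060
  age 3: 0.72 × 0.4 = 0.2880
  age 4: 0.50 × 1.1 = 0.5500
  age 5: 0.42 × 0.5 = 0.2100
R₀ = 1.1060 + 0.2880 + 0.5500 + 0.2100 = 2.1540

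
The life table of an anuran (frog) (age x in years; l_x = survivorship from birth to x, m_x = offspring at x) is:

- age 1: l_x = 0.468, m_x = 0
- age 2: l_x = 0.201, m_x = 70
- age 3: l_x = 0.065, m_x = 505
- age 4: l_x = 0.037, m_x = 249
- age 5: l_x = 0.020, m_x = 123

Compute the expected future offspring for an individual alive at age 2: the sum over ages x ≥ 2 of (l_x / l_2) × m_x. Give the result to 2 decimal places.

l_2 = 0.201. Conditional survival from age 2 to x is l_x / l_2.
  x=2: (0.201/0.201) × 70 = 70.0000
  x=3: (0.065/0.201) × 505 = 163.3085
  x=4: (0.037/0.201) × 249 = 45.8358
  x=5: (0.020/0.201) × 123 = 12.2388
Sum = 70.0000 + 163.3085 + 45.8358 + 12.2388 = 291.3831

291.38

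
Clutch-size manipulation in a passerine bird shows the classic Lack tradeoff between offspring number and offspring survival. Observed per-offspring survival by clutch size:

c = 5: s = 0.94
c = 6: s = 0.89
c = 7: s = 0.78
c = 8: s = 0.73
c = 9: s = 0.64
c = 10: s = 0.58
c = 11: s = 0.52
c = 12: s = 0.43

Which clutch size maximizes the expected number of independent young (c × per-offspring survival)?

Expected independent young = c × s(c):
  c=5: 5 × 0.94 = 4.700
  c=6: 6 × 0.89 = 5.340
  c=7: 7 × 0.78 = 5.460
  c=8: 8 × 0.73 = 5.840
  c=9: 9 × 0.64 = 5.760
  c=10: 10 × 0.58 = 5.800
  c=11: 11 × 0.52 = 5.720
  c=12: 12 × 0.43 = 5.160
Maximum at c = 8 (5.840 independent young).

8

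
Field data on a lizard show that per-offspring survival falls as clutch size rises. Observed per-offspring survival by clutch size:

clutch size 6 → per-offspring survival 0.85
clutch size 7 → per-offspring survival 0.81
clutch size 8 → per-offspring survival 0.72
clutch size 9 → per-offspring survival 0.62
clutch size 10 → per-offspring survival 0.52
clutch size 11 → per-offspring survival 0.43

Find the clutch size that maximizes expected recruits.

8

Expected recruits = c × s(c):
  c=6: 6 × 0.85 = 5.100
  c=7: 7 × 0.81 = 5.670
  c=8: 8 × 0.72 = 5.760
  c=9: 9 × 0.62 = 5.580
  c=10: 10 × 0.52 = 5.200
  c=11: 11 × 0.43 = 4.730
Maximum at c = 8 (5.760 recruits).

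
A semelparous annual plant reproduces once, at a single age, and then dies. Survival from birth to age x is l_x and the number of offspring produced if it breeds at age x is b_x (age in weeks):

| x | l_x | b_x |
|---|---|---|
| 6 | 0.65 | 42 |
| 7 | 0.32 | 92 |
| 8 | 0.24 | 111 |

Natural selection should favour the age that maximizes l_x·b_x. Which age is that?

Expected offspring if breeding at age x = l_x × b_x:
  age 6: 0.65 × 42 = 27.300
  age 7: 0.32 × 92 = 29.440
  age 8: 0.24 × 111 = 26.640
Maximum at age 7 (29.440).

7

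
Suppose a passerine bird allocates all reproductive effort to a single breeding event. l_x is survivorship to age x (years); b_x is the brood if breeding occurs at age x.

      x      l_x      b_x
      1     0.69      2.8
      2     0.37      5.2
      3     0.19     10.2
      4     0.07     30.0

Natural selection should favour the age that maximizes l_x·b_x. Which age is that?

Expected offspring if breeding at age x = l_x × b_x:
  age 1: 0.69 × 2.8 = 1.932
  age 2: 0.37 × 5.2 = 1.924
  age 3: 0.19 × 10.2 = 1.938
  age 4: 0.07 × 30.0 = 2.100
Maximum at age 4 (2.100).

4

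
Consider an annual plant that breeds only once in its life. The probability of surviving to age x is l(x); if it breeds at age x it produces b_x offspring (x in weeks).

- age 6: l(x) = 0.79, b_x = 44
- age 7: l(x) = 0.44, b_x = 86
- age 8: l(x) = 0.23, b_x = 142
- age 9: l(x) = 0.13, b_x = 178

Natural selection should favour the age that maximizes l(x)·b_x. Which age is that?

7

Expected offspring if breeding at age x = l(x) × b_x:
  age 6: 0.79 × 44 = 34.760
  age 7: 0.44 × 86 = 37.840
  age 8: 0.23 × 142 = 32.660
  age 9: 0.13 × 178 = 23.140
Maximum at age 7 (37.840).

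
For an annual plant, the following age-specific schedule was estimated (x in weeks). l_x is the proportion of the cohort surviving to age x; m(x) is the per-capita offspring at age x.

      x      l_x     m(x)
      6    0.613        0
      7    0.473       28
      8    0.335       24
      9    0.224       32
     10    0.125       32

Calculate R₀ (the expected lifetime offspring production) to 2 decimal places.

R₀ = Σ l_x m(x):
  age 6: 0.613 × 0 = 0.0000
  age 7: 0.473 × 28 = 13.2440
  age 8: 0.335 × 24 = 8.0400
  age 9: 0.224 × 32 = 7.1680
  age 10: 0.125 × 32 = 4.0000
R₀ = 0.0000 + 13.2440 + 8.0400 + 7.1680 + 4.0000 = 32.4520

32.45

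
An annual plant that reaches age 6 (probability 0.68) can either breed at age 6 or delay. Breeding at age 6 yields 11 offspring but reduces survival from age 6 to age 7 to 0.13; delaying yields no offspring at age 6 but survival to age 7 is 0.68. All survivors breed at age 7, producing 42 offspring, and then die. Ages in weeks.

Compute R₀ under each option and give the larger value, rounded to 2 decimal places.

19.42

breed at age 6: R₀ = 0.68 × (11 + 0.13 × 42) = 0.68 × 16.4600 = 11.1928
delay to age 7: R₀ = 0.68 × (0.68 × 42) = 0.68 × 28.5600 = 19.4208
Higher: delay to age 7 (19.4208).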